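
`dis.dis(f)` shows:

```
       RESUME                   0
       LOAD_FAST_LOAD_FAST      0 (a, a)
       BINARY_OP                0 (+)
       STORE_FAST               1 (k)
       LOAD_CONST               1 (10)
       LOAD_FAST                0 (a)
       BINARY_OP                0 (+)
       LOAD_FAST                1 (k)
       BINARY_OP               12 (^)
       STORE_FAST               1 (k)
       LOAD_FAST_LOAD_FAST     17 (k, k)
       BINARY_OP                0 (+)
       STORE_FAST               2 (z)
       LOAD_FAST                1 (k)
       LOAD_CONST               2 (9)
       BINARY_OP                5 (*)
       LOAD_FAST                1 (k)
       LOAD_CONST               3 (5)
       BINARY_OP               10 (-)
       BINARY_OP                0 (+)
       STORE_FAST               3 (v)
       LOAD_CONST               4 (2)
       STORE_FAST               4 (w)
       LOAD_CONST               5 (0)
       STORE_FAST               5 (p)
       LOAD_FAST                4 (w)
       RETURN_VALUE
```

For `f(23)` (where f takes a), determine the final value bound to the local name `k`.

LOAD_FAST_LOAD_FAST a,a → push 23,23. Stack: [23, 23]
BINARY_OP + → 23 + 23 = 46. Stack: [46]
STORE_FAST k → k=46. Stack: []
LOAD_CONST → push 10. Stack: [10]
LOAD_FAST a → push 23. Stack: [10, 23]
BINARY_OP + → 10 + 23 = 33. Stack: [33]
LOAD_FAST k → push 46. Stack: [33, 46]
BINARY_OP ^ → 33 ^ 46 = 15. Stack: [15]
STORE_FAST k → k=15. Stack: []
LOAD_FAST_LOAD_FAST k,k → push 15,15. Stack: [15, 15]
BINARY_OP + → 15 + 15 = 30. Stack: [30]
STORE_FAST z → z=30. Stack: []
LOAD_FAST k → push 15. Stack: [15]
LOAD_CONST → push 9. Stack: [15, 9]
BINARY_OP * → 15 * 9 = 135. Stack: [135]
LOAD_FAST k → push 15. Stack: [135, 15]
LOAD_CONST → push 5. Stack: [135, 15, 5]
BINARY_OP - → 15 - 5 = 10. Stack: [135, 10]
BINARY_OP + → 135 + 10 = 145. Stack: [145]
STORE_FAST v → v=145. Stack: []
LOAD_CONST → push 2. Stack: [2]
STORE_FAST w → w=2. Stack: []
LOAD_CONST → push 0. Stack: [0]
STORE_FAST p → p=0. Stack: []
LOAD_FAST w → push 2. Stack: [2]
RETURN_VALUE → return 2.

15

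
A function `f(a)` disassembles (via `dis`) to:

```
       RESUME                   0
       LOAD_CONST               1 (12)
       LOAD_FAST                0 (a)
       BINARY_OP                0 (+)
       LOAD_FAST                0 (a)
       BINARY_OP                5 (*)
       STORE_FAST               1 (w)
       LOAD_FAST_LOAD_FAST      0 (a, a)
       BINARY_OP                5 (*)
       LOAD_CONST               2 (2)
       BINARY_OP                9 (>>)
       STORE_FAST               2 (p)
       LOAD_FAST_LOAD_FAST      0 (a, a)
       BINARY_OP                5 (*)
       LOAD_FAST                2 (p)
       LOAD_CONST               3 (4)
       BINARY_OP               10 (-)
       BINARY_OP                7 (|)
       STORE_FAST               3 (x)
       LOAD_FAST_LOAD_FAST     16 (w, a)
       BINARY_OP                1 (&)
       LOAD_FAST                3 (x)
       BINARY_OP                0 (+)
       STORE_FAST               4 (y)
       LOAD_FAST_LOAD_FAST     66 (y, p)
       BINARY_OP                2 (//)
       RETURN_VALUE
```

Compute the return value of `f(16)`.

4

LOAD_CONST → push 12. Stack: [12]
LOAD_FAST a → push 16. Stack: [12, 16]
BINARY_OP + → 12 + 16 = 28. Stack: [28]
LOAD_FAST a → push 16. Stack: [28, 16]
BINARY_OP * → 28 * 16 = 448. Stack: [448]
STORE_FAST w → w=448. Stack: []
LOAD_FAST_LOAD_FAST a,a → push 16,16. Stack: [16, 16]
BINARY_OP * → 16 * 16 = 256. Stack: [256]
LOAD_CONST → push 2. Stack: [256, 2]
BINARY_OP >> → 256 >> 2 = 64. Stack: [64]
STORE_FAST p → p=64. Stack: []
LOAD_FAST_LOAD_FAST a,a → push 16,16. Stack: [16, 16]
BINARY_OP * → 16 * 16 = 256. Stack: [256]
LOAD_FAST p → push 64. Stack: [256, 64]
LOAD_CONST → push 4. Stack: [256, 64, 4]
BINARY_OP - → 64 - 4 = 60. Stack: [256, 60]
BINARY_OP | → 256 | 60 = 316. Stack: [316]
STORE_FAST x → x=316. Stack: []
LOAD_FAST_LOAD_FAST w,a → push 448,16. Stack: [448, 16]
BINARY_OP & → 448 & 16 = 0. Stack: [0]
LOAD_FAST x → push 316. Stack: [0, 316]
BINARY_OP + → 0 + 316 = 316. Stack: [316]
STORE_FAST y → y=316. Stack: []
LOAD_FAST_LOAD_FAST y,p → push 316,64. Stack: [316, 64]
BINARY_OP // → 316 // 64 = 4. Stack: [4]
RETURN_VALUE → return 4.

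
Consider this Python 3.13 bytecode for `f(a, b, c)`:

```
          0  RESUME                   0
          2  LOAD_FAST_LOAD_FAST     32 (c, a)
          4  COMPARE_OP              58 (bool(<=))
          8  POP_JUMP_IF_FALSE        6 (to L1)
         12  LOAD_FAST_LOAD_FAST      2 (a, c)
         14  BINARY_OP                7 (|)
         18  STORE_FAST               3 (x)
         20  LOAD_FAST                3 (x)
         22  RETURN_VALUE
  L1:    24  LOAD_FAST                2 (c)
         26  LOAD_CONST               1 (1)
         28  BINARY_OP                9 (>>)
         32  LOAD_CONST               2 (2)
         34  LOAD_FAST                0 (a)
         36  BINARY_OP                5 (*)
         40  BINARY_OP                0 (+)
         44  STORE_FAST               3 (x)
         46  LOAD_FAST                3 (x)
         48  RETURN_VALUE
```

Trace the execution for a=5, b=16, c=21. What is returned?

20

LOAD_FAST_LOAD_FAST c,a → push 21,5. Stack: [21, 5]
COMPARE_OP bool(<=) → 21 vs 5 = False. Stack: [False]
POP_JUMP_IF_FALSE → pop False; jump. Stack: []
LOAD_FAST c → push 21. Stack: [21]
LOAD_CONST → push 1. Stack: [21, 1]
BINARY_OP >> → 21 >> 1 = 10. Stack: [10]
LOAD_CONST → push 2. Stack: [10, 2]
LOAD_FAST a → push 5. Stack: [10, 2, 5]
BINARY_OP * → 2 * 5 = 10. Stack: [10, 10]
BINARY_OP + → 10 + 10 = 20. Stack: [20]
STORE_FAST x → x=20. Stack: []
LOAD_FAST x → push 20. Stack: [20]
RETURN_VALUE → return 20.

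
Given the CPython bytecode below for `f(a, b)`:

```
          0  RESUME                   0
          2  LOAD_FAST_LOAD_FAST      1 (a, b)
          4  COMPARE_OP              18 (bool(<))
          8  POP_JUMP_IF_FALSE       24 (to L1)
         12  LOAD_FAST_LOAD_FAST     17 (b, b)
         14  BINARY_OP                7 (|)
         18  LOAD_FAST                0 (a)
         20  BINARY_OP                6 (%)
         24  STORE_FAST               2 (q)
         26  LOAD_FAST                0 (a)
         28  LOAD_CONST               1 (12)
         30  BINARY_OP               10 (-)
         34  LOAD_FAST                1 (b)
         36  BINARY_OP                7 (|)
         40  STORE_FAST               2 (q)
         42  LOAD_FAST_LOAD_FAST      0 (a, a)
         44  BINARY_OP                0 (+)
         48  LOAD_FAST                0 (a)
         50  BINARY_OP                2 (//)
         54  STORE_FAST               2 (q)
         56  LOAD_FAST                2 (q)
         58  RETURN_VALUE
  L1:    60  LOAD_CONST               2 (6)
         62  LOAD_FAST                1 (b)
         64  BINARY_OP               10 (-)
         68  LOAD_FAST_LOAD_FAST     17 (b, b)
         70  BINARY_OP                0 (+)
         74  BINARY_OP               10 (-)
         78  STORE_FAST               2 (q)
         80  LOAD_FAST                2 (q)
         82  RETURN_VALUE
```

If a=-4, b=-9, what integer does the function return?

LOAD_FAST_LOAD_FAST a,b → push -4,-9. Stack: [-4, -9]
COMPARE_OP bool(<) → -4 vs -9 = False. Stack: [False]
POP_JUMP_IF_FALSE → pop False; jump. Stack: []
LOAD_CONST → push 6. Stack: [6]
LOAD_FAST b → push -9. Stack: [6, -9]
BINARY_OP - → 6 - -9 = 15. Stack: [15]
LOAD_FAST_LOAD_FAST b,b → push -9,-9. Stack: [15, -9, -9]
BINARY_OP + → -9 + -9 = -18. Stack: [15, -18]
BINARY_OP - → 15 - -18 = 33. Stack: [33]
STORE_FAST q → q=33. Stack: []
LOAD_FAST q → push 33. Stack: [33]
RETURN_VALUE → return 33.

33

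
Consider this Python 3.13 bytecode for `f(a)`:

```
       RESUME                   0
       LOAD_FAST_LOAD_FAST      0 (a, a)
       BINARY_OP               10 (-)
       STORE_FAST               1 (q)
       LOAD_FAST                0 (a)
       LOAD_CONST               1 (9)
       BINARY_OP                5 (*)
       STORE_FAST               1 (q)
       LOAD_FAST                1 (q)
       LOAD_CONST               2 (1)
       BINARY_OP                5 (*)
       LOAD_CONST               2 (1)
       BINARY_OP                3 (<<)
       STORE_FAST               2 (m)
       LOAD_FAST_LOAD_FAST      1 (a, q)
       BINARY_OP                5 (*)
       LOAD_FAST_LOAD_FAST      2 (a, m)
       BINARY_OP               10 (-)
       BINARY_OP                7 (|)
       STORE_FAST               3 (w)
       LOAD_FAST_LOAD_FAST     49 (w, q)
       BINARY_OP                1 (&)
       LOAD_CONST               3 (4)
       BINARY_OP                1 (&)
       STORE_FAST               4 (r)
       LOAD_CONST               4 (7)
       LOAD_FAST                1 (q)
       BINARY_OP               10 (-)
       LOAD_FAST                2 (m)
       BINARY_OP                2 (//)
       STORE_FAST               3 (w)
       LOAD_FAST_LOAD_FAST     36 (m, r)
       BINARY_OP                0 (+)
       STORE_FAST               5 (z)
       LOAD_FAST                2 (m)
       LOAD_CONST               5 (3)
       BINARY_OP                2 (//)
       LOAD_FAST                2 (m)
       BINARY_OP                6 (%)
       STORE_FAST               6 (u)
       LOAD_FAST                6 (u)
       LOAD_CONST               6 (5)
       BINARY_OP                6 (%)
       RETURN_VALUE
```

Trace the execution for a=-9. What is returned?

1

LOAD_FAST_LOAD_FAST a,a → push -9,-9. Stack: [-9, -9]
BINARY_OP - → -9 - -9 = 0. Stack: [0]
STORE_FAST q → q=0. Stack: []
LOAD_FAST a → push -9. Stack: [-9]
LOAD_CONST → push 9. Stack: [-9, 9]
BINARY_OP * → -9 * 9 = -81. Stack: [-81]
STORE_FAST q → q=-81. Stack: []
LOAD_FAST q → push -81. Stack: [-81]
LOAD_CONST → push 1. Stack: [-81, 1]
BINARY_OP * → -81 * 1 = -81. Stack: [-81]
LOAD_CONST → push 1. Stack: [-81, 1]
BINARY_OP << → -81 << 1 = -162. Stack: [-162]
STORE_FAST m → m=-162. Stack: []
LOAD_FAST_LOAD_FAST a,q → push -9,-81. Stack: [-9, -81]
BINARY_OP * → -9 * -81 = 729. Stack: [729]
LOAD_FAST_LOAD_FAST a,m → push -9,-162. Stack: [729, -9, -162]
BINARY_OP - → -9 - -162 = 153. Stack: [729, 153]
BINARY_OP | → 729 | 153 = 729. Stack: [729]
STORE_FAST w → w=729. Stack: []
LOAD_FAST_LOAD_FAST w,q → push 729,-81. Stack: [729, -81]
BINARY_OP & → 729 & -81 = 649. Stack: [649]
LOAD_CONST → push 4. Stack: [649, 4]
BINARY_OP & → 649 & 4 = 0. Stack: [0]
STORE_FAST r → r=0. Stack: []
LOAD_CONST → push 7. Stack: [7]
LOAD_FAST q → push -81. Stack: [7, -81]
BINARY_OP - → 7 - -81 = 88. Stack: [88]
LOAD_FAST m → push -162. Stack: [88, -162]
BINARY_OP // → 88 // -162 = -1. Stack: [-1]
STORE_FAST w → w=-1. Stack: []
LOAD_FAST_LOAD_FAST m,r → push -162,0. Stack: [-162, 0]
BINARY_OP + → -162 + 0 = -162. Stack: [-162]
STORE_FAST z → z=-162. Stack: []
LOAD_FAST m → push -162. Stack: [-162]
LOAD_CONST → push 3. Stack: [-162, 3]
BINARY_OP // → -162 // 3 = -54. Stack: [-54]
LOAD_FAST m → push -162. Stack: [-54, -162]
BINARY_OP % → -54 % -162 = -54. Stack: [-54]
STORE_FAST u → u=-54. Stack: []
LOAD_FAST u → push -54. Stack: [-54]
LOAD_CONST → push 5. Stack: [-54, 5]
BINARY_OP % → -54 % 5 = 1. Stack: [1]
RETURN_VALUE → return 1.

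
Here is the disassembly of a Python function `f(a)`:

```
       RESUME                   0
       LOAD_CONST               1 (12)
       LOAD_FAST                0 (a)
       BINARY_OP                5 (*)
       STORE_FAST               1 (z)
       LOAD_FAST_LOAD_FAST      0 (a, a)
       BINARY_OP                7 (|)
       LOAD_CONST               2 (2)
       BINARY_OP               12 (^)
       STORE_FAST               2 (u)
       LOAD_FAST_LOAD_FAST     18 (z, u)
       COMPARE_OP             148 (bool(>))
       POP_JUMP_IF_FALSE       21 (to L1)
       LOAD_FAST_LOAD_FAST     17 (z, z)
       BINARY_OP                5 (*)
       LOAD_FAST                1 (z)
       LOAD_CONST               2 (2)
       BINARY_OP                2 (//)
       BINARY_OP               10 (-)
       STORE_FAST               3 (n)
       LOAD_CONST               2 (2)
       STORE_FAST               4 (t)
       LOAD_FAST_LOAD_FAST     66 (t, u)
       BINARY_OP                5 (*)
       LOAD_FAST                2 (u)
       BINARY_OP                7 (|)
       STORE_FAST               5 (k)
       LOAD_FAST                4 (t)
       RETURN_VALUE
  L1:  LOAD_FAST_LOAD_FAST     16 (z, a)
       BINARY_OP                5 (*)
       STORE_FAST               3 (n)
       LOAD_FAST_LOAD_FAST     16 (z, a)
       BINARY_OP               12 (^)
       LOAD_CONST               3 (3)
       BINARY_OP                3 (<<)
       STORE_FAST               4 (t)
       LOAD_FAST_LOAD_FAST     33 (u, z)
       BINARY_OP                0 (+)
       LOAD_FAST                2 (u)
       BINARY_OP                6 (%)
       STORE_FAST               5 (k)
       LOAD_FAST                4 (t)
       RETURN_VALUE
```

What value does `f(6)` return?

2

LOAD_CONST → push 12. Stack: [12]
LOAD_FAST a → push 6. Stack: [12, 6]
BINARY_OP * → 12 * 6 = 72. Stack: [72]
STORE_FAST z → z=72. Stack: []
LOAD_FAST_LOAD_FAST a,a → push 6,6. Stack: [6, 6]
BINARY_OP | → 6 | 6 = 6. Stack: [6]
LOAD_CONST → push 2. Stack: [6, 2]
BINARY_OP ^ → 6 ^ 2 = 4. Stack: [4]
STORE_FAST u → u=4. Stack: []
LOAD_FAST_LOAD_FAST z,u → push 72,4. Stack: [72, 4]
COMPARE_OP bool(>) → 72 vs 4 = True. Stack: [True]
POP_JUMP_IF_FALSE → pop True; no jump. Stack: []
LOAD_FAST_LOAD_FAST z,z → push 72,72. Stack: [72, 72]
BINARY_OP * → 72 * 72 = 5184. Stack: [5184]
LOAD_FAST z → push 72. Stack: [5184, 72]
LOAD_CONST → push 2. Stack: [5184, 72, 2]
BINARY_OP // → 72 // 2 = 36. Stack: [5184, 36]
BINARY_OP - → 5184 - 36 = 5148. Stack: [5148]
STORE_FAST n → n=5148. Stack: []
LOAD_CONST → push 2. Stack: [2]
STORE_FAST t → t=2. Stack: []
LOAD_FAST_LOAD_FAST t,u → push 2,4. Stack: [2, 4]
BINARY_OP * → 2 * 4 = 8. Stack: [8]
LOAD_FAST u → push 4. Stack: [8, 4]
BINARY_OP | → 8 | 4 = 12. Stack: [12]
STORE_FAST k → k=12. Stack: []
LOAD_FAST t → push 2. Stack: [2]
RETURN_VALUE → return 2.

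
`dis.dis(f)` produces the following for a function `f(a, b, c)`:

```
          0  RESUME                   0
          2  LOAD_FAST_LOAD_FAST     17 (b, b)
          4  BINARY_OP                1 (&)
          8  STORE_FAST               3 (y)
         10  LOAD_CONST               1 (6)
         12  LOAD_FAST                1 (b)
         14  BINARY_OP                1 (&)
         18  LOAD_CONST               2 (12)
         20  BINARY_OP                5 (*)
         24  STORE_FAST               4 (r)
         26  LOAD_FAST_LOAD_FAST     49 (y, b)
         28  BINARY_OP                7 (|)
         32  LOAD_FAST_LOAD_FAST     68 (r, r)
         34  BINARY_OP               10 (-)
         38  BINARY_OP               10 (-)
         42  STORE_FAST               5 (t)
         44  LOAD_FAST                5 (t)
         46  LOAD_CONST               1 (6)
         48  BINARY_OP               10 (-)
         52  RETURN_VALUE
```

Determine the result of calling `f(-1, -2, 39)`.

LOAD_FAST_LOAD_FAST b,b → push -2,-2. Stack: [-2, -2]
BINARY_OP & → -2 & -2 = -2. Stack: [-2]
STORE_FAST y → y=-2. Stack: []
LOAD_CONST → push 6. Stack: [6]
LOAD_FAST b → push -2. Stack: [6, -2]
BINARY_OP & → 6 & -2 = 6. Stack: [6]
LOAD_CONST → push 12. Stack: [6, 12]
BINARY_OP * → 6 * 12 = 72. Stack: [72]
STORE_FAST r → r=72. Stack: []
LOAD_FAST_LOAD_FAST y,b → push -2,-2. Stack: [-2, -2]
BINARY_OP | → -2 | -2 = -2. Stack: [-2]
LOAD_FAST_LOAD_FAST r,r → push 72,72. Stack: [-2, 72, 72]
BINARY_OP - → 72 - 72 = 0. Stack: [-2, 0]
BINARY_OP - → -2 - 0 = -2. Stack: [-2]
STORE_FAST t → t=-2. Stack: []
LOAD_FAST t → push -2. Stack: [-2]
LOAD_CONST → push 6. Stack: [-2, 6]
BINARY_OP - → -2 - 6 = -8. Stack: [-8]
RETURN_VALUE → return -8.

-8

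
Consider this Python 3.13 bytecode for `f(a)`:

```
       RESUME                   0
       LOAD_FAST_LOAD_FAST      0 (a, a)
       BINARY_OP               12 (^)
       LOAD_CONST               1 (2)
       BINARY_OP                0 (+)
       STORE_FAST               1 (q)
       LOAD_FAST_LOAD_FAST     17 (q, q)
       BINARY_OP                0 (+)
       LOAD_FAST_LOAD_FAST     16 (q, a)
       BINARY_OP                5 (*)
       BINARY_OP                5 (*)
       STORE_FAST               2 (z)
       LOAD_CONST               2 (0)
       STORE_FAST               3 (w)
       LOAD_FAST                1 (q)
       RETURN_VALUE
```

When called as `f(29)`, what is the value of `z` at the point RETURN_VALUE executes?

232

LOAD_FAST_LOAD_FAST a,a → push 29,29. Stack: [29, 29]
BINARY_OP ^ → 29 ^ 29 = 0. Stack: [0]
LOAD_CONST → push 2. Stack: [0, 2]
BINARY_OP + → 0 + 2 = 2. Stack: [2]
STORE_FAST q → q=2. Stack: []
LOAD_FAST_LOAD_FAST q,q → push 2,2. Stack: [2, 2]
BINARY_OP + → 2 + 2 = 4. Stack: [4]
LOAD_FAST_LOAD_FAST q,a → push 2,29. Stack: [4, 2, 29]
BINARY_OP * → 2 * 29 = 58. Stack: [4, 58]
BINARY_OP * → 4 * 58 = 232. Stack: [232]
STORE_FAST z → z=232. Stack: []
LOAD_CONST → push 0. Stack: [0]
STORE_FAST w → w=0. Stack: []
LOAD_FAST q → push 2. Stack: [2]
RETURN_VALUE → return 2.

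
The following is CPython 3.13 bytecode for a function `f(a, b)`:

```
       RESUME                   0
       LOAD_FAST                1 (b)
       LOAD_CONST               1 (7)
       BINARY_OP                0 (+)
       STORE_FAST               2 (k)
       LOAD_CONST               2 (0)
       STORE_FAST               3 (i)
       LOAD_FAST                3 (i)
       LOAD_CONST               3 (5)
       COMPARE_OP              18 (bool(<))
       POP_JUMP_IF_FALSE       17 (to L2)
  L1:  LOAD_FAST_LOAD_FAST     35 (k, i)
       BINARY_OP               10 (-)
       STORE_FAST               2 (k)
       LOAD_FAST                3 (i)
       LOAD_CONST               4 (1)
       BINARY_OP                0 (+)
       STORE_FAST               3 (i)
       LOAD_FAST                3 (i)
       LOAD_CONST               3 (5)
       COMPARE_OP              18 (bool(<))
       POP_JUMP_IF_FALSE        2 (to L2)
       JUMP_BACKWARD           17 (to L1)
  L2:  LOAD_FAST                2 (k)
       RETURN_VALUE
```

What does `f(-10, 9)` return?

LOAD_FAST b → push 9
LOAD_CONST → push 7
BINARY_OP + → 9 + 7 = 16
STORE_FAST k → k=16
LOAD_CONST → push 0
STORE_FAST i → i=0
LOAD_FAST i → push 0
LOAD_CONST → push 5
COMPARE_OP bool(<) → 0 vs 5 = True
POP_JUMP_IF_FALSE → pop True; no jump
LOAD_FAST_LOAD_FAST k,i → push 16,0
BINARY_OP - → 16 - 0 = 16
STORE_FAST k → k=16
LOAD_FAST i → push 0
LOAD_CONST → push 1
BINARY_OP + → 0 + 1 = 1
STORE_FAST i → i=1
LOAD_FAST i → push 1
LOAD_CONST → push 5
COMPARE_OP bool(<) → 1 vs 5 = True
POP_JUMP_IF_FALSE → pop True; no jump
LOAD_FAST_LOAD_FAST k,i → push 16,1
BINARY_OP - → 16 - 1 = 15
STORE_FAST k → k=15
LOAD_FAST i → push 1
LOAD_CONST → push 1
BINARY_OP + → 1 + 1 = 2
STORE_FAST i → i=2
LOAD_FAST i → push 2
LOAD_CONST → push 5
COMPARE_OP bool(<) → 2 vs 5 = True
POP_JUMP_IF_FALSE → pop True; no jump
LOAD_FAST_LOAD_FAST k,i → push 15,2
BINARY_OP - → 15 - 2 = 13
STORE_FAST k → k=13
LOAD_FAST i → push 2
LOAD_CONST → push 1
BINARY_OP + → 2 + 1 = 3
STORE_FAST i → i=3
LOAD_FAST i → push 3
LOAD_CONST → push 5
COMPARE_OP bool(<) → 3 vs 5 = True
POP_JUMP_IF_FALSE → pop True; no jump
LOAD_FAST_LOAD_FAST k,i → push 13,3
BINARY_OP - → 13 - 3 = 10
STORE_FAST k → k=10
LOAD_FAST i → push 3
LOAD_CONST → push 1
BINARY_OP + → 3 + 1 = 4
STORE_FAST i → i=4
LOAD_FAST i → push 4
LOAD_CONST → push 5
COMPARE_OP bool(<) → 4 vs 5 = True
POP_JUMP_IF_FALSE → pop True; no jump
LOAD_FAST_LOAD_FAST k,i → push 10,4
BINARY_OP - → 10 - 4 = 6
STORE_FAST k → k=6
LOAD_FAST i → push 4
LOAD_CONST → push 1
BINARY_OP + → 4 + 1 = 5
STORE_FAST i → i=5
LOAD_FAST i → push 5
LOAD_CONST → push 5
COMPARE_OP bool(<) → 5 vs 5 = False
POP_JUMP_IF_FALSE → pop False; jump
LOAD_FAST k → push 6
RETURN_VALUE → return 6.

6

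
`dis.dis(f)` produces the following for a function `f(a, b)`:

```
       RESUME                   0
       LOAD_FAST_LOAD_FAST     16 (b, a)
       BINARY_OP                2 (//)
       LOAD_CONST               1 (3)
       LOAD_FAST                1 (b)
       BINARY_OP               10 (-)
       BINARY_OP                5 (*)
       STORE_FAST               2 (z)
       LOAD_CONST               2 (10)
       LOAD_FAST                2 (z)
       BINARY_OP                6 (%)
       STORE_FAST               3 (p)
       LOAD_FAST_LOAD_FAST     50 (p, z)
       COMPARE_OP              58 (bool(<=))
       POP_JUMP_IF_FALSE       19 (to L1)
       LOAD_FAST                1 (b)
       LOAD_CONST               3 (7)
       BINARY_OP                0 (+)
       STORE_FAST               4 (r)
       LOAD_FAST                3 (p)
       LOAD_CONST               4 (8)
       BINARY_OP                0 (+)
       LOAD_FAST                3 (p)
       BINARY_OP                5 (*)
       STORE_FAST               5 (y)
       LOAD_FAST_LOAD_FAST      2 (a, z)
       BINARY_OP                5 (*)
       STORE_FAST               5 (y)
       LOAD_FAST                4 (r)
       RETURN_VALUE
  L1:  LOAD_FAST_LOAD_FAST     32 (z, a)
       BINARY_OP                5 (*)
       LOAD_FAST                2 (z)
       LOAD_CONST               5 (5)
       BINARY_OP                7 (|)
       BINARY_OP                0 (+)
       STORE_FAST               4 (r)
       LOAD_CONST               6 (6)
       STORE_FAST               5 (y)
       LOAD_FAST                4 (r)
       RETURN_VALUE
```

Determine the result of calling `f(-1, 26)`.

33

LOAD_FAST_LOAD_FAST b,a → push 26,-1. Stack: [26, -1]
BINARY_OP // → 26 // -1 = -26. Stack: [-26]
LOAD_CONST → push 3. Stack: [-26, 3]
LOAD_FAST b → push 26. Stack: [-26, 3, 26]
BINARY_OP - → 3 - 26 = -23. Stack: [-26, -23]
BINARY_OP * → -26 * -23 = 598. Stack: [598]
STORE_FAST z → z=598. Stack: []
LOAD_CONST → push 10. Stack: [10]
LOAD_FAST z → push 598. Stack: [10, 598]
BINARY_OP % → 10 % 598 = 10. Stack: [10]
STORE_FAST p → p=10. Stack: []
LOAD_FAST_LOAD_FAST p,z → push 10,598. Stack: [10, 598]
COMPARE_OP bool(<=) → 10 vs 598 = True. Stack: [True]
POP_JUMP_IF_FALSE → pop True; no jump. Stack: []
LOAD_FAST b → push 26. Stack: [26]
LOAD_CONST → push 7. Stack: [26, 7]
BINARY_OP + → 26 + 7 = 33. Stack: [33]
STORE_FAST r → r=33. Stack: []
LOAD_FAST p → push 10. Stack: [10]
LOAD_CONST → push 8. Stack: [10, 8]
BINARY_OP + → 10 + 8 = 18. Stack: [18]
LOAD_FAST p → push 10. Stack: [18, 10]
BINARY_OP * → 18 * 10 = 180. Stack: [180]
STORE_FAST y → y=180. Stack: []
LOAD_FAST_LOAD_FAST a,z → push -1,598. Stack: [-1, 598]
BINARY_OP * → -1 * 598 = -598. Stack: [-598]
STORE_FAST y → y=-598. Stack: []
LOAD_FAST r → push 33. Stack: [33]
RETURN_VALUE → return 33.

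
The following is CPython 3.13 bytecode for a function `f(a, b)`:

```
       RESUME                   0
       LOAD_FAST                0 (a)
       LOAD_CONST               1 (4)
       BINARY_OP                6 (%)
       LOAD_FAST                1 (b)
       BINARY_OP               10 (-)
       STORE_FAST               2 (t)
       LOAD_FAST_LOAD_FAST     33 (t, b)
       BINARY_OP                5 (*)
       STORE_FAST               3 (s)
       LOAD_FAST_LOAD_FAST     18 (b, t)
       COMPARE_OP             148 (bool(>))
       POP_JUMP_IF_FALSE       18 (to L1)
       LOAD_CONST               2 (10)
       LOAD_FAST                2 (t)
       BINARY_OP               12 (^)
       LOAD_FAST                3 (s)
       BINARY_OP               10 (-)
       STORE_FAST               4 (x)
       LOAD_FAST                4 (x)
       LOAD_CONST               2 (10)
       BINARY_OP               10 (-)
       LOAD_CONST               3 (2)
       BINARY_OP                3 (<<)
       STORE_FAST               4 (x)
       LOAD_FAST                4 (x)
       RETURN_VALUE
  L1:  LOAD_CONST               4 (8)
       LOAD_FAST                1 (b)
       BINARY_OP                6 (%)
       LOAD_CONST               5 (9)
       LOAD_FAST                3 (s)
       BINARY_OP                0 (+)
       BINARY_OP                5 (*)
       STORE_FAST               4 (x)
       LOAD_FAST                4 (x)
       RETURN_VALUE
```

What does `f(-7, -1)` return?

LOAD_FAST a → push -7. Stack: [-7]
LOAD_CONST → push 4. Stack: [-7, 4]
BINARY_OP % → -7 % 4 = 1. Stack: [1]
LOAD_FAST b → push -1. Stack: [1, -1]
BINARY_OP - → 1 - -1 = 2. Stack: [2]
STORE_FAST t → t=2. Stack: []
LOAD_FAST_LOAD_FAST t,b → push 2,-1. Stack: [2, -1]
BINARY_OP * → 2 * -1 = -2. Stack: [-2]
STORE_FAST s → s=-2. Stack: []
LOAD_FAST_LOAD_FAST b,t → push -1,2. Stack: [-1, 2]
COMPARE_OP bool(>) → -1 vs 2 = False. Stack: [False]
POP_JUMP_IF_FALSE → pop False; jump. Stack: []
LOAD_CONST → push 8. Stack: [8]
LOAD_FAST b → push -1. Stack: [8, -1]
BINARY_OP % → 8 % -1 = 0. Stack: [0]
LOAD_CONST → push 9. Stack: [0, 9]
LOAD_FAST s → push -2. Stack: [0, 9, -2]
BINARY_OP + → 9 + -2 = 7. Stack: [0, 7]
BINARY_OP * → 0 * 7 = 0. Stack: [0]
STORE_FAST x → x=0. Stack: []
LOAD_FAST x → push 0. Stack: [0]
RETURN_VALUE → return 0.

0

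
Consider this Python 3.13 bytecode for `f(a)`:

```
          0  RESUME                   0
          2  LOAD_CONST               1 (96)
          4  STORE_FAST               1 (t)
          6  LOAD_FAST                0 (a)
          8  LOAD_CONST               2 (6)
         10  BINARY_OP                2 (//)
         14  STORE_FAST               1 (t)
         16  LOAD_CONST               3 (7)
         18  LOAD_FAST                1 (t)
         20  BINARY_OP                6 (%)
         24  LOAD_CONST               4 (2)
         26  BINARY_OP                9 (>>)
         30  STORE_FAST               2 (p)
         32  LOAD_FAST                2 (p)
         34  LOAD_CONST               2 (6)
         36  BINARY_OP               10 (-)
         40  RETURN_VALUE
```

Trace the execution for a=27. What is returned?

-6

LOAD_CONST → push 96. Stack: [96]
STORE_FAST t → t=96. Stack: []
LOAD_FAST a → push 27. Stack: [27]
LOAD_CONST → push 6. Stack: [27, 6]
BINARY_OP // → 27 // 6 = 4. Stack: [4]
STORE_FAST t → t=4. Stack: []
LOAD_CONST → push 7. Stack: [7]
LOAD_FAST t → push 4. Stack: [7, 4]
BINARY_OP % → 7 % 4 = 3. Stack: [3]
LOAD_CONST → push 2. Stack: [3, 2]
BINARY_OP >> → 3 >> 2 = 0. Stack: [0]
STORE_FAST p → p=0. Stack: []
LOAD_FAST p → push 0. Stack: [0]
LOAD_CONST → push 6. Stack: [0, 6]
BINARY_OP - → 0 - 6 = -6. Stack: [-6]
RETURN_VALUE → return -6.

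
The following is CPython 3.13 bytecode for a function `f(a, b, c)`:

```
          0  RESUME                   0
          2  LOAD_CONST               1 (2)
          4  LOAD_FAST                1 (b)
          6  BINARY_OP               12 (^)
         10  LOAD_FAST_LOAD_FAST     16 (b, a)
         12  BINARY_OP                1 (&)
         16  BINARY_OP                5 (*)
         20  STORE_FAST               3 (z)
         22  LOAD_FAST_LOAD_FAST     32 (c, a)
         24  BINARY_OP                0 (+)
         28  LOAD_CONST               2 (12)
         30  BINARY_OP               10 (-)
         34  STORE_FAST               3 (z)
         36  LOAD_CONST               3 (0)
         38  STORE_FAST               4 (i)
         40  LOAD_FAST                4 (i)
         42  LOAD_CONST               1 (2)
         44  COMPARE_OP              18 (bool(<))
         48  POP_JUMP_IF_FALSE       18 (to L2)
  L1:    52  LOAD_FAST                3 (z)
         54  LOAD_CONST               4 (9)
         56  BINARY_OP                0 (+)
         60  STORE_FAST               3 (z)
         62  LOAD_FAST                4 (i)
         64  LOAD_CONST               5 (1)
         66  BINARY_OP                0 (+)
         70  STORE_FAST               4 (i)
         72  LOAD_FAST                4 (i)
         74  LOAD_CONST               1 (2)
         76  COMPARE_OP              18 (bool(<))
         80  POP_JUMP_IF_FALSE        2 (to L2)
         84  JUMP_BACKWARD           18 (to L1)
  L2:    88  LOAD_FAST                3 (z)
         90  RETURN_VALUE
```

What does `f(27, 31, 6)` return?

LOAD_CONST → push 2. Stack: [2]
LOAD_FAST b → push 31. Stack: [2, 31]
BINARY_OP ^ → 2 ^ 31 = 29. Stack: [29]
LOAD_FAST_LOAD_FAST b,a → push 31,27. Stack: [29, 31, 27]
BINARY_OP & → 31 & 27 = 27. Stack: [29, 27]
BINARY_OP * → 29 * 27 = 783. Stack: [783]
STORE_FAST z → z=783. Stack: []
LOAD_FAST_LOAD_FAST c,a → push 6,27. Stack: [6, 27]
BINARY_OP + → 6 + 27 = 33. Stack: [33]
LOAD_CONST → push 12. Stack: [33, 12]
BINARY_OP - → 33 - 12 = 21. Stack: [21]
STORE_FAST z → z=21. Stack: []
LOAD_CONST → push 0. Stack: [0]
STORE_FAST i → i=0. Stack: []
LOAD_FAST i → push 0. Stack: [0]
LOAD_CONST → push 2. Stack: [0, 2]
COMPARE_OP bool(<) → 0 vs 2 = True. Stack: [True]
POP_JUMP_IF_FALSE → pop True; no jump. Stack: []
LOAD_FAST z → push 21. Stack: [21]
LOAD_CONST → push 9. Stack: [21, 9]
BINARY_OP + → 21 + 9 = 30. Stack: [30]
STORE_FAST z → z=30. Stack: []
LOAD_FAST i → push 0. Stack: [0]
LOAD_CONST → push 1. Stack: [0, 1]
BINARY_OP + → 0 + 1 = 1. Stack: [1]
STORE_FAST i → i=1. Stack: []
LOAD_FAST i → push 1. Stack: [1]
LOAD_CONST → push 2. Stack: [1, 2]
COMPARE_OP bool(<) → 1 vs 2 = True. Stack: [True]
POP_JUMP_IF_FALSE → pop True; no jump. Stack: []
LOAD_FAST z → push 30. Stack: [30]
LOAD_CONST → push 9. Stack: [30, 9]
BINARY_OP + → 30 + 9 = 39. Stack: [39]
STORE_FAST z → z=39. Stack: []
LOAD_FAST i → push 1. Stack: [1]
LOAD_CONST → push 1. Stack: [1, 1]
BINARY_OP + → 1 + 1 = 2. Stack: [2]
STORE_FAST i → i=2. Stack: []
LOAD_FAST i → push 2. Stack: [2]
LOAD_CONST → push 2. Stack: [2, 2]
COMPARE_OP bool(<) → 2 vs 2 = False. Stack: [False]
POP_JUMP_IF_FALSE → pop False; jump. Stack: []
LOAD_FAST z → push 39. Stack: [39]
RETURN_VALUE → return 39.

39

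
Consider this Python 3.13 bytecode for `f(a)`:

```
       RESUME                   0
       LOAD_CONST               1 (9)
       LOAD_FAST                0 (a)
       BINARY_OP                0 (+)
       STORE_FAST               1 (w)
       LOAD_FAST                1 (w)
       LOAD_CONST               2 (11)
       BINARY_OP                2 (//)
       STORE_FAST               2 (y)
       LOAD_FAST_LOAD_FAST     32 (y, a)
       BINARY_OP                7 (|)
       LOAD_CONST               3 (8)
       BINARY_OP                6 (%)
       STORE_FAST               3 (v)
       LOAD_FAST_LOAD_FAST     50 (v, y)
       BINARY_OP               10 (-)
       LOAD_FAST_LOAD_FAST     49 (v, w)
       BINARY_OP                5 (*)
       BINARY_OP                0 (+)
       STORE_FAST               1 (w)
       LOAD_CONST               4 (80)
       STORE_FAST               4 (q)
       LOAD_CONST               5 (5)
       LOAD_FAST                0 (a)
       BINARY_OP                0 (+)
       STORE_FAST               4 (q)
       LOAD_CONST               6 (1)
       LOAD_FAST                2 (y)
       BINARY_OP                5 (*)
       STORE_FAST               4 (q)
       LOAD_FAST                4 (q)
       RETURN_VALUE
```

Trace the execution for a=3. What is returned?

LOAD_CONST → push 9. Stack: [9]
LOAD_FAST a → push 3. Stack: [9, 3]
BINARY_OP + → 9 + 3 = 12. Stack: [12]
STORE_FAST w → w=12. Stack: []
LOAD_FAST w → push 12. Stack: [12]
LOAD_CONST → push 11. Stack: [12, 11]
BINARY_OP // → 12 // 11 = 1. Stack: [1]
STORE_FAST y → y=1. Stack: []
LOAD_FAST_LOAD_FAST y,a → push 1,3. Stack: [1, 3]
BINARY_OP | → 1 | 3 = 3. Stack: [3]
LOAD_CONST → push 8. Stack: [3, 8]
BINARY_OP % → 3 % 8 = 3. Stack: [3]
STORE_FAST v → v=3. Stack: []
LOAD_FAST_LOAD_FAST v,y → push 3,1. Stack: [3, 1]
BINARY_OP - → 3 - 1 = 2. Stack: [2]
LOAD_FAST_LOAD_FAST v,w → push 3,12. Stack: [2, 3, 12]
BINARY_OP * → 3 * 12 = 36. Stack: [2, 36]
BINARY_OP + → 2 + 36 = 38. Stack: [38]
STORE_FAST w → w=38. Stack: []
LOAD_CONST → push 80. Stack: [80]
STORE_FAST q → q=80. Stack: []
LOAD_CONST → push 5. Stack: [5]
LOAD_FAST a → push 3. Stack: [5, 3]
BINARY_OP + → 5 + 3 = 8. Stack: [8]
STORE_FAST q → q=8. Stack: []
LOAD_CONST → push 1. Stack: [1]
LOAD_FAST y → push 1. Stack: [1, 1]
BINARY_OP * → 1 * 1 = 1. Stack: [1]
STORE_FAST q → q=1. Stack: []
LOAD_FAST q → push 1. Stack: [1]
RETURN_VALUE → return 1.

1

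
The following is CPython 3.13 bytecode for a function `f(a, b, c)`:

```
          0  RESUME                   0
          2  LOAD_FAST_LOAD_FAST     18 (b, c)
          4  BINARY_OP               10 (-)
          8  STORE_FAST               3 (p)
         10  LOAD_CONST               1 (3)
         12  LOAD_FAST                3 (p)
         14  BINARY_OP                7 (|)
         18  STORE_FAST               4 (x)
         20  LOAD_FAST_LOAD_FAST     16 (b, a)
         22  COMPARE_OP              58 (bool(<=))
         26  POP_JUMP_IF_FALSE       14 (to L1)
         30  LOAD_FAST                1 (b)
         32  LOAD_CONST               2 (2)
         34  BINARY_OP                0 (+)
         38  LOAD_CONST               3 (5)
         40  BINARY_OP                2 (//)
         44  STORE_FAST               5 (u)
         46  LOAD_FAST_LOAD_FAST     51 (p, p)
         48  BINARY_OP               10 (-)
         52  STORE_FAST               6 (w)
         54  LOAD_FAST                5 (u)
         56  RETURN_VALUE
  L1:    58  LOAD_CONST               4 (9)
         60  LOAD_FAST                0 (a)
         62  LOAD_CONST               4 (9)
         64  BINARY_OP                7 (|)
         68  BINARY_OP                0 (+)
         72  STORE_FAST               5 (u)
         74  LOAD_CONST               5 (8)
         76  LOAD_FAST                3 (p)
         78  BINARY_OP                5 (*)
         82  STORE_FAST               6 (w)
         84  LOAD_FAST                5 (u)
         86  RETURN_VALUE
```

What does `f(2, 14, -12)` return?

LOAD_FAST_LOAD_FAST b,c → push 14,-12. Stack: [14, -12]
BINARY_OP - → 14 - -12 = 26. Stack: [26]
STORE_FAST p → p=26. Stack: []
LOAD_CONST → push 3. Stack: [3]
LOAD_FAST p → push 26. Stack: [3, 26]
BINARY_OP | → 3 | 26 = 27. Stack: [27]
STORE_FAST x → x=27. Stack: []
LOAD_FAST_LOAD_FAST b,a → push 14,2. Stack: [14, 2]
COMPARE_OP bool(<=) → 14 vs 2 = False. Stack: [False]
POP_JUMP_IF_FALSE → pop False; jump. Stack: []
LOAD_CONST → push 9. Stack: [9]
LOAD_FAST a → push 2. Stack: [9, 2]
LOAD_CONST → push 9. Stack: [9, 2, 9]
BINARY_OP | → 2 | 9 = 11. Stack: [9, 11]
BINARY_OP + → 9 + 11 = 20. Stack: [20]
STORE_FAST u → u=20. Stack: []
LOAD_CONST → push 8. Stack: [8]
LOAD_FAST p → push 26. Stack: [8, 26]
BINARY_OP * → 8 * 26 = 208. Stack: [208]
STORE_FAST w → w=208. Stack: []
LOAD_FAST u → push 20. Stack: [20]
RETURN_VALUE → return 20.

20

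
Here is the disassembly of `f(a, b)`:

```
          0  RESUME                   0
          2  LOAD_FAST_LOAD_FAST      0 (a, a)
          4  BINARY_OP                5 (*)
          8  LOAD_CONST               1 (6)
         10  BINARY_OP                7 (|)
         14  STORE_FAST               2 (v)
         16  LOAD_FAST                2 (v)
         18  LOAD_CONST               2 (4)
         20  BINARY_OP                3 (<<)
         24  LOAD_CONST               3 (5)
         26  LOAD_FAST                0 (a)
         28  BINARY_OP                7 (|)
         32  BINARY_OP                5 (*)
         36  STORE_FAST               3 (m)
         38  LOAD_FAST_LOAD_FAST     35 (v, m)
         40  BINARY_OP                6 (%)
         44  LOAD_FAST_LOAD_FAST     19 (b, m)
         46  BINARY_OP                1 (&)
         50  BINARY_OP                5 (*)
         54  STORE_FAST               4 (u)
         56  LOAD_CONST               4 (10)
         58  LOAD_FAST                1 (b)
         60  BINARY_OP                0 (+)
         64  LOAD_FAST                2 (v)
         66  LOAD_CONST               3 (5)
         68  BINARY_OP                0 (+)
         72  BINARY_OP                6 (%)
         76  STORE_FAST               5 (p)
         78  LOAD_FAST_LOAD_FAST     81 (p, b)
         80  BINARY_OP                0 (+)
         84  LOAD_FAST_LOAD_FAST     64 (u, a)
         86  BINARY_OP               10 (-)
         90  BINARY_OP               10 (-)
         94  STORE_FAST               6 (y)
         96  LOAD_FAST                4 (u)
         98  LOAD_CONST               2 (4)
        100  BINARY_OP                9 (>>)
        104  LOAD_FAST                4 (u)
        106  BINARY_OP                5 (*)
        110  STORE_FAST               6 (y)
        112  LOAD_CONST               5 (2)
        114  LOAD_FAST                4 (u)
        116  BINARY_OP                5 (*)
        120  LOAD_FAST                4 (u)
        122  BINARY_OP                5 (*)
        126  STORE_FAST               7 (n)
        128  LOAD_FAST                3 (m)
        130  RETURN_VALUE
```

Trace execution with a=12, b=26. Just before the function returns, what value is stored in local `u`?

0

LOAD_FAST_LOAD_FAST a,a → push 12,12. Stack: [12, 12]
BINARY_OP * → 12 * 12 = 144. Stack: [144]
LOAD_CONST → push 6. Stack: [144, 6]
BINARY_OP | → 144 | 6 = 150. Stack: [150]
STORE_FAST v → v=150. Stack: []
LOAD_FAST v → push 150. Stack: [150]
LOAD_CONST → push 4. Stack: [150, 4]
BINARY_OP << → 150 << 4 = 2400. Stack: [2400]
LOAD_CONST → push 5. Stack: [2400, 5]
LOAD_FAST a → push 12. Stack: [2400, 5, 12]
BINARY_OP | → 5 | 12 = 13. Stack: [2400, 13]
BINARY_OP * → 2400 * 13 = 31200. Stack: [31200]
STORE_FAST m → m=31200. Stack: []
LOAD_FAST_LOAD_FAST v,m → push 150,31200. Stack: [150, 31200]
BINARY_OP % → 150 % 31200 = 150. Stack: [150]
LOAD_FAST_LOAD_FAST b,m → push 26,31200. Stack: [150, 26, 31200]
BINARY_OP & → 26 & 31200 = 0. Stack: [150, 0]
BINARY_OP * → 150 * 0 = 0. Stack: [0]
STORE_FAST u → u=0. Stack: []
LOAD_CONST → push 10. Stack: [10]
LOAD_FAST b → push 26. Stack: [10, 26]
BINARY_OP + → 10 + 26 = 36. Stack: [36]
LOAD_FAST v → push 150. Stack: [36, 150]
LOAD_CONST → push 5. Stack: [36, 150, 5]
BINARY_OP + → 150 + 5 = 155. Stack: [36, 155]
BINARY_OP % → 36 % 155 = 36. Stack: [36]
STORE_FAST p → p=36. Stack: []
LOAD_FAST_LOAD_FAST p,b → push 36,26. Stack: [36, 26]
BINARY_OP + → 36 + 26 = 62. Stack: [62]
LOAD_FAST_LOAD_FAST u,a → push 0,12. Stack: [62, 0, 12]
BINARY_OP - → 0 - 12 = -12. Stack: [62, -12]
BINARY_OP - → 62 - -12 = 74. Stack: [74]
STORE_FAST y → y=74. Stack: []
LOAD_FAST u → push 0. Stack: [0]
LOAD_CONST → push 4. Stack: [0, 4]
BINARY_OP >> → 0 >> 4 = 0. Stack: [0]
LOAD_FAST u → push 0. Stack: [0, 0]
BINARY_OP * → 0 * 0 = 0. Stack: [0]
STORE_FAST y → y=0. Stack: []
LOAD_CONST → push 2. Stack: [2]
LOAD_FAST u → push 0. Stack: [2, 0]
BINARY_OP * → 2 * 0 = 0. Stack: [0]
LOAD_FAST u → push 0. Stack: [0, 0]
BINARY_OP * → 0 * 0 = 0. Stack: [0]
STORE_FAST n → n=0. Stack: []
LOAD_FAST m → push 31200. Stack: [31200]
RETURN_VALUE → return 31200.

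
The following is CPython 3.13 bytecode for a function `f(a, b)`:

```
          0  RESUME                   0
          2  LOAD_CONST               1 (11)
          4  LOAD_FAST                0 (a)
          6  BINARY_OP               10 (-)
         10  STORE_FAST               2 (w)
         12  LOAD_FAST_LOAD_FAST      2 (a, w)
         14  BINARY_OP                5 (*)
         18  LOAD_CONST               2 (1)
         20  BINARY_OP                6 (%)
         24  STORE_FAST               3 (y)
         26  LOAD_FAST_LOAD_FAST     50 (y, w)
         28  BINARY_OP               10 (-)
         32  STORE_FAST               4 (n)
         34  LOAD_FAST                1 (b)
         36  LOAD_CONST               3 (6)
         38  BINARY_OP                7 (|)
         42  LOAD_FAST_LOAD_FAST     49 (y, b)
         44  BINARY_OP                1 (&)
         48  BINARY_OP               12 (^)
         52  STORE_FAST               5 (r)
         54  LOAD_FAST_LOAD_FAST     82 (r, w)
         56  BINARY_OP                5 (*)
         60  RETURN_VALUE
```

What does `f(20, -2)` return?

LOAD_CONST → push 11. Stack: [11]
LOAD_FAST a → push 20. Stack: [11, 20]
BINARY_OP - → 11 - 20 = -9. Stack: [-9]
STORE_FAST w → w=-9. Stack: []
LOAD_FAST_LOAD_FAST a,w → push 20,-9. Stack: [20, -9]
BINARY_OP * → 20 * -9 = -180. Stack: [-180]
LOAD_CONST → push 1. Stack: [-180, 1]
BINARY_OP % → -180 % 1 = 0. Stack: [0]
STORE_FAST y → y=0. Stack: []
LOAD_FAST_LOAD_FAST y,w → push 0,-9. Stack: [0, -9]
BINARY_OP - → 0 - -9 = 9. Stack: [9]
STORE_FAST n → n=9. Stack: []
LOAD_FAST b → push -2. Stack: [-2]
LOAD_CONST → push 6. Stack: [-2, 6]
BINARY_OP | → -2 | 6 = -2. Stack: [-2]
LOAD_FAST_LOAD_FAST y,b → push 0,-2. Stack: [-2, 0, -2]
BINARY_OP & → 0 & -2 = 0. Stack: [-2, 0]
BINARY_OP ^ → -2 ^ 0 = -2. Stack: [-2]
STORE_FAST r → r=-2. Stack: []
LOAD_FAST_LOAD_FAST r,w → push -2,-9. Stack: [-2, -9]
BINARY_OP * → -2 * -9 = 18. Stack: [18]
RETURN_VALUE → return 18.

18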